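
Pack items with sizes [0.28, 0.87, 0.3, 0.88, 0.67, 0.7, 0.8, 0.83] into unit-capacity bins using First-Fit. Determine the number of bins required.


Place items sequentially using First-Fit:
  Item 0.28 -> new Bin 1
  Item 0.87 -> new Bin 2
  Item 0.3 -> Bin 1 (now 0.58)
  Item 0.88 -> new Bin 3
  Item 0.67 -> new Bin 4
  Item 0.7 -> new Bin 5
  Item 0.8 -> new Bin 6
  Item 0.83 -> new Bin 7
Total bins used = 7

7


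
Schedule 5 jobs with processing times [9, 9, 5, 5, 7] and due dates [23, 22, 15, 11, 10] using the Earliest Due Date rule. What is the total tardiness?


Sort by due date (EDD order): [(7, 10), (5, 11), (5, 15), (9, 22), (9, 23)]
Compute completion times and tardiness:
  Job 1: p=7, d=10, C=7, tardiness=max(0,7-10)=0
  Job 2: p=5, d=11, C=12, tardiness=max(0,12-11)=1
  Job 3: p=5, d=15, C=17, tardiness=max(0,17-15)=2
  Job 4: p=9, d=22, C=26, tardiness=max(0,26-22)=4
  Job 5: p=9, d=23, C=35, tardiness=max(0,35-23)=12
Total tardiness = 19

19


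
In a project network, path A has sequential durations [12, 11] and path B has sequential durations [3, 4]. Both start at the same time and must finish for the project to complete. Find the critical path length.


Path A total = 12 + 11 = 23
Path B total = 3 + 4 = 7
Critical path = longest path = max(23, 7) = 23

23


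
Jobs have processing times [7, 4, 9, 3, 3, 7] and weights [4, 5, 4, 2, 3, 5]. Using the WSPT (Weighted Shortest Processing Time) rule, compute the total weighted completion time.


Compute p/w ratios and sort ascending (WSPT): [(4, 5), (3, 3), (7, 5), (3, 2), (7, 4), (9, 4)]
Compute weighted completion times:
  Job (p=4,w=5): C=4, w*C=5*4=20
  Job (p=3,w=3): C=7, w*C=3*7=21
  Job (p=7,w=5): C=14, w*C=5*14=70
  Job (p=3,w=2): C=17, w*C=2*17=34
  Job (p=7,w=4): C=24, w*C=4*24=96
  Job (p=9,w=4): C=33, w*C=4*33=132
Total weighted completion time = 373

373


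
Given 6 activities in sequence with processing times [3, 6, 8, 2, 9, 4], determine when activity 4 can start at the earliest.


Activity 4 starts after activities 1 through 3 complete.
Predecessor durations: [3, 6, 8]
ES = 3 + 6 + 8 = 17

17


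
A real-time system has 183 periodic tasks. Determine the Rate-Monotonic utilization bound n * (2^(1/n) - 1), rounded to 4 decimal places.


Compute 2^(1/183) = 1.0037948719
Subtract 1: 1.0037948719 - 1 = 0.0037948719
Multiply by n: 183 * 0.0037948719 = 0.6944615577
Round to 4 dp: 0.6945

0.6945


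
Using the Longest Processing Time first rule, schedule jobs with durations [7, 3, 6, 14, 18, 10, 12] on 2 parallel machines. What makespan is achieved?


Sort jobs in decreasing order (LPT): [18, 14, 12, 10, 7, 6, 3]
Assign each job to the least loaded machine:
  Machine 1: jobs [18, 10, 6], load = 34
  Machine 2: jobs [14, 12, 7, 3], load = 36
Makespan = max load = 36

36


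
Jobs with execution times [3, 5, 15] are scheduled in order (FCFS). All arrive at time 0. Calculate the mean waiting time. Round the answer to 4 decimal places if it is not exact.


FCFS order (as given): [3, 5, 15]
Waiting times:
  Job 1: wait = 0
  Job 2: wait = 3
  Job 3: wait = 8
Sum of waiting times = 11
Average waiting time = 11/3 = 3.6667

3.6667


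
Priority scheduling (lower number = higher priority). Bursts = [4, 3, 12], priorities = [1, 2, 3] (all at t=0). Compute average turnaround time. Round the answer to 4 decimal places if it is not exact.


Sort by priority (ascending = highest first):
Order: [(1, 4), (2, 3), (3, 12)]
Completion times:
  Priority 1, burst=4, C=4
  Priority 2, burst=3, C=7
  Priority 3, burst=12, C=19
Average turnaround = 30/3 = 10.0

10.0


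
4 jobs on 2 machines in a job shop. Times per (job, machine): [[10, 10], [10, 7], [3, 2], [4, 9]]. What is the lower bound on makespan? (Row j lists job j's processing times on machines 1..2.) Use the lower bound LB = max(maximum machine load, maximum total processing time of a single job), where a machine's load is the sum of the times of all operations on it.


Machine loads:
  Machine 1: 10 + 10 + 3 + 4 = 27
  Machine 2: 10 + 7 + 2 + 9 = 28
Max machine load = 28
Job totals:
  Job 1: 20
  Job 2: 17
  Job 3: 5
  Job 4: 13
Max job total = 20
Lower bound = max(28, 20) = 28

28


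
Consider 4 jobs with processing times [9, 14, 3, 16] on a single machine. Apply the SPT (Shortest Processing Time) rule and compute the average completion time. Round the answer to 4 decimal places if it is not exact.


Sort jobs by processing time (SPT order): [3, 9, 14, 16]
Compute completion times sequentially:
  Job 1: processing = 3, completes at 3
  Job 2: processing = 9, completes at 12
  Job 3: processing = 14, completes at 26
  Job 4: processing = 16, completes at 42
Sum of completion times = 83
Average completion time = 83/4 = 20.75

20.75


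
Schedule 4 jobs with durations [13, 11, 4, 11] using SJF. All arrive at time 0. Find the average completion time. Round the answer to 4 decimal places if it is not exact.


SJF order (ascending): [4, 11, 11, 13]
Completion times:
  Job 1: burst=4, C=4
  Job 2: burst=11, C=15
  Job 3: burst=11, C=26
  Job 4: burst=13, C=39
Average completion = 84/4 = 21.0

21.0


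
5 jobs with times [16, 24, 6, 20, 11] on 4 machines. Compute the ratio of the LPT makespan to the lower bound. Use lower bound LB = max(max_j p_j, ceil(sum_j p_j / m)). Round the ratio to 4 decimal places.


LPT order: [24, 20, 16, 11, 6]
Machine loads after assignment: [24, 20, 16, 17]
LPT makespan = 24
Lower bound = max(max_job, ceil(total/4)) = max(24, 20) = 24
Ratio = 24 / 24 = 1.0

1.0


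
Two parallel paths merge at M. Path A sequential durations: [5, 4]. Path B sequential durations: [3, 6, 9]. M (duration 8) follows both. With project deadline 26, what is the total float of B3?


Forward pass: ES(B3) = sum of predecessors on chain B = 9
EF = ES + duration = 9 + 9 = 18
Backward pass: LF(M) = deadline = 26; LS(M) = 26 - 8 = 18
LF(B3) = LS(M) - sum(successors on chain B) = 18 - 0 = 18
LS = LF - duration = 18 - 9 = 9
Total float = LS - ES = 9 - 9 = 0

0


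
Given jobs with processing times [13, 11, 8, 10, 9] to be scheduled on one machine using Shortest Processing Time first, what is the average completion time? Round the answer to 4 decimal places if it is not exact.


Sort jobs by processing time (SPT order): [8, 9, 10, 11, 13]
Compute completion times sequentially:
  Job 1: processing = 8, completes at 8
  Job 2: processing = 9, completes at 17
  Job 3: processing = 10, completes at 27
  Job 4: processing = 11, completes at 38
  Job 5: processing = 13, completes at 51
Sum of completion times = 141
Average completion time = 141/5 = 28.2

28.2


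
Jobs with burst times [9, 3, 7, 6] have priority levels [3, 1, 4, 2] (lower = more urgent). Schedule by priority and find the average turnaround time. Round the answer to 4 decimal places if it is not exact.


Sort by priority (ascending = highest first):
Order: [(1, 3), (2, 6), (3, 9), (4, 7)]
Completion times:
  Priority 1, burst=3, C=3
  Priority 2, burst=6, C=9
  Priority 3, burst=9, C=18
  Priority 4, burst=7, C=25
Average turnaround = 55/4 = 13.75

13.75


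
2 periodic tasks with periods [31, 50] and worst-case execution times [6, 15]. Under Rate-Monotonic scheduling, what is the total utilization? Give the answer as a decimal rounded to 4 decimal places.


Compute individual utilizations (exact fractions):
  Task 1: C/T = 6/31 (approx. 0.1935)
  Task 2: C/T = 15/50 = 3/10 (approx. 0.3)
Total utilization U = 6/31 + 3/10 = 153/310
Rounded to 4 decimal places: U = 0.4935
RM (Liu & Layland) bound for 2 tasks = 0.828427; compare with U = 153/310 (approx. 0.493548)
U <= bound, so schedulable by RM sufficient condition.

0.4935


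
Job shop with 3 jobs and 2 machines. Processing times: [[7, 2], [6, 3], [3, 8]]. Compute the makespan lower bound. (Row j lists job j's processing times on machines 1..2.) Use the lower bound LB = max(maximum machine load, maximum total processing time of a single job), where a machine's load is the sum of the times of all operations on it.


Machine loads:
  Machine 1: 7 + 6 + 3 = 16
  Machine 2: 2 + 3 + 8 = 13
Max machine load = 16
Job totals:
  Job 1: 9
  Job 2: 9
  Job 3: 11
Max job total = 11
Lower bound = max(16, 11) = 16

16


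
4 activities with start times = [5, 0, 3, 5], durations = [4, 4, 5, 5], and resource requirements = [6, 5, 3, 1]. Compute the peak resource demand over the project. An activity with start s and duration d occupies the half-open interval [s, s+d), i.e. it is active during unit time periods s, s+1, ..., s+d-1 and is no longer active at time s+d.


Each activity i is active on [start_i, start_i + duration_i).
Compute total resource usage per time slot:
  t=0: active resources = [5], total = 5
  t=1: active resources = [5], total = 5
  t=2: active resources = [5], total = 5
  t=3: active resources = [5, 3], total = 8
  t=4: active resources = [3], total = 3
  t=5: active resources = [6, 3, 1], total = 10
  t=6: active resources = [6, 3, 1], total = 10
  t=7: active resources = [6, 3, 1], total = 10
  t=8: active resources = [6, 1], total = 7
  t=9: active resources = [1], total = 1
Peak resource demand = 10

10


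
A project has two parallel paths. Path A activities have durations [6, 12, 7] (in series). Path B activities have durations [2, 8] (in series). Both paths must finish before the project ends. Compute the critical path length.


Path A total = 6 + 12 + 7 = 25
Path B total = 2 + 8 = 10
Critical path = longest path = max(25, 10) = 25

25


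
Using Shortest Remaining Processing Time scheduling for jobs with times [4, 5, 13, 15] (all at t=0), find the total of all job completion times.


Since all jobs arrive at t=0, SRPT equals SPT ordering.
SPT order: [4, 5, 13, 15]
Completion times:
  Job 1: p=4, C=4
  Job 2: p=5, C=9
  Job 3: p=13, C=22
  Job 4: p=15, C=37
Total completion time = 4 + 9 + 22 + 37 = 72

72


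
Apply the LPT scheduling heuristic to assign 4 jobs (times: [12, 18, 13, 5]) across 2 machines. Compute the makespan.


Sort jobs in decreasing order (LPT): [18, 13, 12, 5]
Assign each job to the least loaded machine:
  Machine 1: jobs [18, 5], load = 23
  Machine 2: jobs [13, 12], load = 25
Makespan = max load = 25

25


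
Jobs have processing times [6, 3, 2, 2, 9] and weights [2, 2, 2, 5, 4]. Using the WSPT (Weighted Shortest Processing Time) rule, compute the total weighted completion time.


Compute p/w ratios and sort ascending (WSPT): [(2, 5), (2, 2), (3, 2), (9, 4), (6, 2)]
Compute weighted completion times:
  Job (p=2,w=5): C=2, w*C=5*2=10
  Job (p=2,w=2): C=4, w*C=2*4=8
  Job (p=3,w=2): C=7, w*C=2*7=14
  Job (p=9,w=4): C=16, w*C=4*16=64
  Job (p=6,w=2): C=22, w*C=2*22=44
Total weighted completion time = 140

140


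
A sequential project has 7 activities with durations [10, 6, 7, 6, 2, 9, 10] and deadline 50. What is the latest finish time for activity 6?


LF(activity 6) = deadline - sum of successor durations
Successors: activities 7 through 7 with durations [10]
Sum of successor durations = 10
LF = 50 - 10 = 40

40


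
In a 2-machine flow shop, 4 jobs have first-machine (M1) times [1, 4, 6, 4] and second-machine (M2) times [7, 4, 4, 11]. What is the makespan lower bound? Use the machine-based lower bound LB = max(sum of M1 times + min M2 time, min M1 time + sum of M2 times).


LB1 = sum(M1 times) + min(M2 times) = 15 + 4 = 19
LB2 = min(M1 times) + sum(M2 times) = 1 + 26 = 27
Lower bound = max(LB1, LB2) = max(19, 27) = 27

27


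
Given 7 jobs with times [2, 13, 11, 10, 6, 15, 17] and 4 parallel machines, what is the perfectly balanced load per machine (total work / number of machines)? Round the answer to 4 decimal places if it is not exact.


Total processing time = 2 + 13 + 11 + 10 + 6 + 15 + 17 = 74
Number of machines = 4
Ideal balanced load = 74 / 4 = 18.5

18.5


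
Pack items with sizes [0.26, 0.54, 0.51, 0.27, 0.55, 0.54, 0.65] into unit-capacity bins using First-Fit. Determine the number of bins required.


Place items sequentially using First-Fit:
  Item 0.26 -> new Bin 1
  Item 0.54 -> Bin 1 (now 0.8)
  Item 0.51 -> new Bin 2
  Item 0.27 -> Bin 2 (now 0.78)
  Item 0.55 -> new Bin 3
  Item 0.54 -> new Bin 4
  Item 0.65 -> new Bin 5
Total bins used = 5

5


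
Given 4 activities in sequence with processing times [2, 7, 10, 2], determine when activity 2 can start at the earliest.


Activity 2 starts after activities 1 through 1 complete.
Predecessor durations: [2]
ES = 2 = 2

2


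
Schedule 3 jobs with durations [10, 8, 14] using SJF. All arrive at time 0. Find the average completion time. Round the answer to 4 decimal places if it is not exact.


SJF order (ascending): [8, 10, 14]
Completion times:
  Job 1: burst=8, C=8
  Job 2: burst=10, C=18
  Job 3: burst=14, C=32
Average completion = 58/3 = 19.3333

19.3333


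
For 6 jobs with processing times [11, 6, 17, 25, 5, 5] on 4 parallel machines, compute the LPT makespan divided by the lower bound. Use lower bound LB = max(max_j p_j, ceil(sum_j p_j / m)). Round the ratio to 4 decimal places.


LPT order: [25, 17, 11, 6, 5, 5]
Machine loads after assignment: [25, 17, 16, 11]
LPT makespan = 25
Lower bound = max(max_job, ceil(total/4)) = max(25, 18) = 25
Ratio = 25 / 25 = 1.0

1.0


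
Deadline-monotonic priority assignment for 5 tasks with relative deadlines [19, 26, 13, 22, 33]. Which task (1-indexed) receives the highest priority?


Sort tasks by relative deadline (ascending):
  Task 3: deadline = 13
  Task 1: deadline = 19
  Task 4: deadline = 22
  Task 2: deadline = 26
  Task 5: deadline = 33
Priority order (highest first): [3, 1, 4, 2, 5]
Highest priority task = 3

3


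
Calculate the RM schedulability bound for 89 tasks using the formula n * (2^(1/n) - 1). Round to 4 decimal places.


Compute 2^(1/89) = 1.0078185773
Subtract 1: 1.0078185773 - 1 = 0.0078185773
Multiply by n: 89 * 0.0078185773 = 0.6958533797
Round to 4 dp: 0.6959

0.6959


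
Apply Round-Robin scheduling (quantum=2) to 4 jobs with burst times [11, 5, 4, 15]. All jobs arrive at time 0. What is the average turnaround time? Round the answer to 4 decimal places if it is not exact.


Time quantum = 2
Execution trace:
  J1 runs 2 units, time = 2
  J2 runs 2 units, time = 4
  J3 runs 2 units, time = 6
  J4 runs 2 units, time = 8
  J1 runs 2 units, time = 10
  J2 runs 2 units, time = 12
  J3 runs 2 units, time = 14
  J4 runs 2 units, time = 16
  J1 runs 2 units, time = 18
  J2 runs 1 units, time = 19
  J4 runs 2 units, time = 21
  J1 runs 2 units, time = 23
  J4 runs 2 units, time = 25
  J1 runs 2 units, time = 27
  J4 runs 2 units, time = 29
  J1 runs 1 units, time = 30
  J4 runs 2 units, time = 32
  J4 runs 2 units, time = 34
  J4 runs 1 units, time = 35
Finish times: [30, 19, 14, 35]
Average turnaround = 98/4 = 24.5

24.5


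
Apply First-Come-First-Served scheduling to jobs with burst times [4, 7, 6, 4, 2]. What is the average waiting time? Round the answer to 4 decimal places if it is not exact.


FCFS order (as given): [4, 7, 6, 4, 2]
Waiting times:
  Job 1: wait = 0
  Job 2: wait = 4
  Job 3: wait = 11
  Job 4: wait = 17
  Job 5: wait = 21
Sum of waiting times = 53
Average waiting time = 53/5 = 10.6

10.6


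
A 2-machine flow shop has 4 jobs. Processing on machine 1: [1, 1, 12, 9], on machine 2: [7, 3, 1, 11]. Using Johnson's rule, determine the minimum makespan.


Apply Johnson's rule:
  Group 1 (a <= b): [(1, 1, 7), (2, 1, 3), (4, 9, 11)]
  Group 2 (a > b): [(3, 12, 1)]
Optimal job order: [1, 2, 4, 3]
Schedule:
  Job 1: M1 done at 1, M2 done at 8
  Job 2: M1 done at 2, M2 done at 11
  Job 4: M1 done at 11, M2 done at 22
  Job 3: M1 done at 23, M2 done at 24
Makespan = 24

24


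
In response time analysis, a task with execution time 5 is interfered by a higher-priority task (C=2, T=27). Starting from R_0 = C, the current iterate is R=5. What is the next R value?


R_next = C + ceil(R_prev / T_hp) * C_hp
ceil(5 / 27) = ceil(0.1852) = 1
Interference = 1 * 2 = 2
R_next = 5 + 2 = 7

7


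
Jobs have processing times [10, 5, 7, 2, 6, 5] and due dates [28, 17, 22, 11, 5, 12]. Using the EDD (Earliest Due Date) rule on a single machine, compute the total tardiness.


Sort by due date (EDD order): [(6, 5), (2, 11), (5, 12), (5, 17), (7, 22), (10, 28)]
Compute completion times and tardiness:
  Job 1: p=6, d=5, C=6, tardiness=max(0,6-5)=1
  Job 2: p=2, d=11, C=8, tardiness=max(0,8-11)=0
  Job 3: p=5, d=12, C=13, tardiness=max(0,13-12)=1
  Job 4: p=5, d=17, C=18, tardiness=max(0,18-17)=1
  Job 5: p=7, d=22, C=25, tardiness=max(0,25-22)=3
  Job 6: p=10, d=28, C=35, tardiness=max(0,35-28)=7
Total tardiness = 13

13


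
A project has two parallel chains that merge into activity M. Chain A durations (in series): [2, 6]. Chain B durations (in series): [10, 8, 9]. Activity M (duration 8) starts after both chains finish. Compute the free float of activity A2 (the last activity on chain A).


ES(A2) = sum of predecessors on chain A = 2
EF(A2) = ES + duration = 2 + 6 = 8
Successor of A2 is M. ES(M) = max(sum(A), sum(B)) = max(8, 27) = 27
Free float = ES(successor) - EF(current) = 27 - 8 = 19

19


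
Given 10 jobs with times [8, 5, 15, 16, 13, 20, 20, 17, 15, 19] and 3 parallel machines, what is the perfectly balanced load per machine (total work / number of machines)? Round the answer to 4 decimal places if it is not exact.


Total processing time = 8 + 5 + 15 + 16 + 13 + 20 + 20 + 17 + 15 + 19 = 148
Number of machines = 3
Ideal balanced load = 148 / 3 = 49.3333

49.3333


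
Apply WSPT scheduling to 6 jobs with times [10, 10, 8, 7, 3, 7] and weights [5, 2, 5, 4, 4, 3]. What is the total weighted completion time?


Compute p/w ratios and sort ascending (WSPT): [(3, 4), (8, 5), (7, 4), (10, 5), (7, 3), (10, 2)]
Compute weighted completion times:
  Job (p=3,w=4): C=3, w*C=4*3=12
  Job (p=8,w=5): C=11, w*C=5*11=55
  Job (p=7,w=4): C=18, w*C=4*18=72
  Job (p=10,w=5): C=28, w*C=5*28=140
  Job (p=7,w=3): C=35, w*C=3*35=105
  Job (p=10,w=2): C=45, w*C=2*45=90
Total weighted completion time = 474

474


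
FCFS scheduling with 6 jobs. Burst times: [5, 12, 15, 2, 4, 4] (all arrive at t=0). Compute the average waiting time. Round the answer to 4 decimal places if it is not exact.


FCFS order (as given): [5, 12, 15, 2, 4, 4]
Waiting times:
  Job 1: wait = 0
  Job 2: wait = 5
  Job 3: wait = 17
  Job 4: wait = 32
  Job 5: wait = 34
  Job 6: wait = 38
Sum of waiting times = 126
Average waiting time = 126/6 = 21.0

21.0


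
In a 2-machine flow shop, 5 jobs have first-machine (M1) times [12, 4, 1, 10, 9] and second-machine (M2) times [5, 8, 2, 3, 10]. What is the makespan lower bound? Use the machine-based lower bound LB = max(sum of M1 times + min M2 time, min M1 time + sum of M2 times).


LB1 = sum(M1 times) + min(M2 times) = 36 + 2 = 38
LB2 = min(M1 times) + sum(M2 times) = 1 + 28 = 29
Lower bound = max(LB1, LB2) = max(38, 29) = 38

38


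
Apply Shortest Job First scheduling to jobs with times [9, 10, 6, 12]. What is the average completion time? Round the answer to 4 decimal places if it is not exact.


SJF order (ascending): [6, 9, 10, 12]
Completion times:
  Job 1: burst=6, C=6
  Job 2: burst=9, C=15
  Job 3: burst=10, C=25
  Job 4: burst=12, C=37
Average completion = 83/4 = 20.75

20.75


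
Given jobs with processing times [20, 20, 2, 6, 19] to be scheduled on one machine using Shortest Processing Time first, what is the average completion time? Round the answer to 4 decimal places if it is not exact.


Sort jobs by processing time (SPT order): [2, 6, 19, 20, 20]
Compute completion times sequentially:
  Job 1: processing = 2, completes at 2
  Job 2: processing = 6, completes at 8
  Job 3: processing = 19, completes at 27
  Job 4: processing = 20, completes at 47
  Job 5: processing = 20, completes at 67
Sum of completion times = 151
Average completion time = 151/5 = 30.2

30.2


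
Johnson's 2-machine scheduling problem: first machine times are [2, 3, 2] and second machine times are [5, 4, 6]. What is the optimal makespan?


Apply Johnson's rule:
  Group 1 (a <= b): [(1, 2, 5), (3, 2, 6), (2, 3, 4)]
  Group 2 (a > b): []
Optimal job order: [1, 3, 2]
Schedule:
  Job 1: M1 done at 2, M2 done at 7
  Job 3: M1 done at 4, M2 done at 13
  Job 2: M1 done at 7, M2 done at 17
Makespan = 17

17


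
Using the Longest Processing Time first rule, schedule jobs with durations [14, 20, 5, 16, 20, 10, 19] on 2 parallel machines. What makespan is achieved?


Sort jobs in decreasing order (LPT): [20, 20, 19, 16, 14, 10, 5]
Assign each job to the least loaded machine:
  Machine 1: jobs [20, 19, 10, 5], load = 54
  Machine 2: jobs [20, 16, 14], load = 50
Makespan = max load = 54

54


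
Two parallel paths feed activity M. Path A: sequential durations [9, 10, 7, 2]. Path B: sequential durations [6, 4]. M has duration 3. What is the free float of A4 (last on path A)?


ES(A4) = sum of predecessors on chain A = 26
EF(A4) = ES + duration = 26 + 2 = 28
Successor of A4 is M. ES(M) = max(sum(A), sum(B)) = max(28, 10) = 28
Free float = ES(successor) - EF(current) = 28 - 28 = 0

0


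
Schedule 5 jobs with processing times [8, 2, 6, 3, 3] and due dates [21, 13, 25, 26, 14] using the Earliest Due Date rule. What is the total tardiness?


Sort by due date (EDD order): [(2, 13), (3, 14), (8, 21), (6, 25), (3, 26)]
Compute completion times and tardiness:
  Job 1: p=2, d=13, C=2, tardiness=max(0,2-13)=0
  Job 2: p=3, d=14, C=5, tardiness=max(0,5-14)=0
  Job 3: p=8, d=21, C=13, tardiness=max(0,13-21)=0
  Job 4: p=6, d=25, C=19, tardiness=max(0,19-25)=0
  Job 5: p=3, d=26, C=22, tardiness=max(0,22-26)=0
Total tardiness = 0

0


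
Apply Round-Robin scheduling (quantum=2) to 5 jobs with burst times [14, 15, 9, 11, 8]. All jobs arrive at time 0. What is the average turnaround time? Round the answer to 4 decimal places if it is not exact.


Time quantum = 2
Execution trace:
  J1 runs 2 units, time = 2
  J2 runs 2 units, time = 4
  J3 runs 2 units, time = 6
  J4 runs 2 units, time = 8
  J5 runs 2 units, time = 10
  J1 runs 2 units, time = 12
  J2 runs 2 units, time = 14
  J3 runs 2 units, time = 16
  J4 runs 2 units, time = 18
  J5 runs 2 units, time = 20
  J1 runs 2 units, time = 22
  J2 runs 2 units, time = 24
  J3 runs 2 units, time = 26
  J4 runs 2 units, time = 28
  J5 runs 2 units, time = 30
  J1 runs 2 units, time = 32
  J2 runs 2 units, time = 34
  J3 runs 2 units, time = 36
  J4 runs 2 units, time = 38
  J5 runs 2 units, time = 40
  J1 runs 2 units, time = 42
  J2 runs 2 units, time = 44
  J3 runs 1 units, time = 45
  J4 runs 2 units, time = 47
  J1 runs 2 units, time = 49
  J2 runs 2 units, time = 51
  J4 runs 1 units, time = 52
  J1 runs 2 units, time = 54
  J2 runs 2 units, time = 56
  J2 runs 1 units, time = 57
Finish times: [54, 57, 45, 52, 40]
Average turnaround = 248/5 = 49.6

49.6


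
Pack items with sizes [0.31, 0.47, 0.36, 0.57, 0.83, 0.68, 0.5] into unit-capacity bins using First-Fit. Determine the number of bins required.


Place items sequentially using First-Fit:
  Item 0.31 -> new Bin 1
  Item 0.47 -> Bin 1 (now 0.78)
  Item 0.36 -> new Bin 2
  Item 0.57 -> Bin 2 (now 0.93)
  Item 0.83 -> new Bin 3
  Item 0.68 -> new Bin 4
  Item 0.5 -> new Bin 5
Total bins used = 5

5


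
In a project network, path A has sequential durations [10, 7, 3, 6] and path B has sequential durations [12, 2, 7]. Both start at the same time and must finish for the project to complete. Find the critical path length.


Path A total = 10 + 7 + 3 + 6 = 26
Path B total = 12 + 2 + 7 = 21
Critical path = longest path = max(26, 21) = 26

26


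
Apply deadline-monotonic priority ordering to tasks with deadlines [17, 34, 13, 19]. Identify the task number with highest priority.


Sort tasks by relative deadline (ascending):
  Task 3: deadline = 13
  Task 1: deadline = 17
  Task 4: deadline = 19
  Task 2: deadline = 34
Priority order (highest first): [3, 1, 4, 2]
Highest priority task = 3

3


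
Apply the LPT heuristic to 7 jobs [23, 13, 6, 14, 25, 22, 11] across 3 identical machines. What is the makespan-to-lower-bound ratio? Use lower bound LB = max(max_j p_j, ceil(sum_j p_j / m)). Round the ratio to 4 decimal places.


LPT order: [25, 23, 22, 14, 13, 11, 6]
Machine loads after assignment: [42, 36, 36]
LPT makespan = 42
Lower bound = max(max_job, ceil(total/3)) = max(25, 38) = 38
Ratio = 42 / 38 = 1.1053

1.1053


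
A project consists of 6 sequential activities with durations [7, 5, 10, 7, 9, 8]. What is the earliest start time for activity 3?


Activity 3 starts after activities 1 through 2 complete.
Predecessor durations: [7, 5]
ES = 7 + 5 = 12

12


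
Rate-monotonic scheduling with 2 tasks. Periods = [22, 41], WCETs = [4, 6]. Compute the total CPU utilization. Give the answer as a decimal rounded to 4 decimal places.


Compute individual utilizations (exact fractions):
  Task 1: C/T = 4/22 = 2/11 (approx. 0.1818)
  Task 2: C/T = 6/41 (approx. 0.1463)
Total utilization U = 2/11 + 6/41 = 148/451
Rounded to 4 decimal places: U = 0.3282
RM (Liu & Layland) bound for 2 tasks = 0.828427; compare with U = 148/451 (approx. 0.328160)
U <= bound, so schedulable by RM sufficient condition.

0.3282


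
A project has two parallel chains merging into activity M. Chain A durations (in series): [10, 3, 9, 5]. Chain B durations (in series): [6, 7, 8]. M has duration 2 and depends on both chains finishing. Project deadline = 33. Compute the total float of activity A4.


Forward pass: ES(A4) = sum of predecessors on chain A = 22
EF = ES + duration = 22 + 5 = 27
Backward pass: LF(M) = deadline = 33; LS(M) = 33 - 2 = 31
LF(A4) = LS(M) - sum(successors on chain A) = 31 - 0 = 31
LS = LF - duration = 31 - 5 = 26
Total float = LS - ES = 26 - 22 = 4

4


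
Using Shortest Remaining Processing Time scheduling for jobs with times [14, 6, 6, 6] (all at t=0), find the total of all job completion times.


Since all jobs arrive at t=0, SRPT equals SPT ordering.
SPT order: [6, 6, 6, 14]
Completion times:
  Job 1: p=6, C=6
  Job 2: p=6, C=12
  Job 3: p=6, C=18
  Job 4: p=14, C=32
Total completion time = 6 + 12 + 18 + 32 = 68

68


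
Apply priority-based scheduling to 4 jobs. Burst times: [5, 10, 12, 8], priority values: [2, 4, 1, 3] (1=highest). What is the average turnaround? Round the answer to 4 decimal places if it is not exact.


Sort by priority (ascending = highest first):
Order: [(1, 12), (2, 5), (3, 8), (4, 10)]
Completion times:
  Priority 1, burst=12, C=12
  Priority 2, burst=5, C=17
  Priority 3, burst=8, C=25
  Priority 4, burst=10, C=35
Average turnaround = 89/4 = 22.25

22.25


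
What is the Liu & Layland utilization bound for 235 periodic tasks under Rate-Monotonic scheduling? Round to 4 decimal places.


Compute 2^(1/235) = 1.0029539167
Subtract 1: 1.0029539167 - 1 = 0.0029539167
Multiply by n: 235 * 0.0029539167 = 0.6941704245
Round to 4 dp: 0.6942

0.6942


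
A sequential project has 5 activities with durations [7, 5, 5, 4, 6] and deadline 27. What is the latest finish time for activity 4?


LF(activity 4) = deadline - sum of successor durations
Successors: activities 5 through 5 with durations [6]
Sum of successor durations = 6
LF = 27 - 6 = 21

21


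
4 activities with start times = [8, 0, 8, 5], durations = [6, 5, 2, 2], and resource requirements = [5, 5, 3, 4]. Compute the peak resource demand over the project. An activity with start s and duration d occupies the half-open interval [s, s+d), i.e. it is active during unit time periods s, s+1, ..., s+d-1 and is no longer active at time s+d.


Each activity i is active on [start_i, start_i + duration_i).
Compute total resource usage per time slot:
  t=0: active resources = [5], total = 5
  t=1: active resources = [5], total = 5
  t=2: active resources = [5], total = 5
  t=3: active resources = [5], total = 5
  t=4: active resources = [5], total = 5
  t=5: active resources = [4], total = 4
  t=6: active resources = [4], total = 4
  t=7: active resources = [], total = 0
  t=8: active resources = [5, 3], total = 8
  t=9: active resources = [5, 3], total = 8
  t=10: active resources = [5], total = 5
  t=11: active resources = [5], total = 5
  t=12: active resources = [5], total = 5
  t=13: active resources = [5], total = 5
Peak resource demand = 8

8


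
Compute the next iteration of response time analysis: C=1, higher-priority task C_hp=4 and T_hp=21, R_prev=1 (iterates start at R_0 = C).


R_next = C + ceil(R_prev / T_hp) * C_hp
ceil(1 / 21) = ceil(0.0476) = 1
Interference = 1 * 4 = 4
R_next = 1 + 4 = 5

5


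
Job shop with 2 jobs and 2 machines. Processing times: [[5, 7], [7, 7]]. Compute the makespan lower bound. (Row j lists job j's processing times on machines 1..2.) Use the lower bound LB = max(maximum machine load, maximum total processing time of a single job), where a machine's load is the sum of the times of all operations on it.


Machine loads:
  Machine 1: 5 + 7 = 12
  Machine 2: 7 + 7 = 14
Max machine load = 14
Job totals:
  Job 1: 12
  Job 2: 14
Max job total = 14
Lower bound = max(14, 14) = 14

14


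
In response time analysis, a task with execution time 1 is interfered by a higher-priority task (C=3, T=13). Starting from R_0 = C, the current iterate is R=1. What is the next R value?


R_next = C + ceil(R_prev / T_hp) * C_hp
ceil(1 / 13) = ceil(0.0769) = 1
Interference = 1 * 3 = 3
R_next = 1 + 3 = 4

4


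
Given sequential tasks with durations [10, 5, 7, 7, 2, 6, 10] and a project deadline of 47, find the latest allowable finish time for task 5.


LF(activity 5) = deadline - sum of successor durations
Successors: activities 6 through 7 with durations [6, 10]
Sum of successor durations = 16
LF = 47 - 16 = 31

31


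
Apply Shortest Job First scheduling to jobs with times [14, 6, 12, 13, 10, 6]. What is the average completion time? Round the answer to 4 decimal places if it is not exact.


SJF order (ascending): [6, 6, 10, 12, 13, 14]
Completion times:
  Job 1: burst=6, C=6
  Job 2: burst=6, C=12
  Job 3: burst=10, C=22
  Job 4: burst=12, C=34
  Job 5: burst=13, C=47
  Job 6: burst=14, C=61
Average completion = 182/6 = 30.3333

30.3333


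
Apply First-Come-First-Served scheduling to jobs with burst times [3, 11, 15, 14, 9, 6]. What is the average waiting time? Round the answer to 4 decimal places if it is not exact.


FCFS order (as given): [3, 11, 15, 14, 9, 6]
Waiting times:
  Job 1: wait = 0
  Job 2: wait = 3
  Job 3: wait = 14
  Job 4: wait = 29
  Job 5: wait = 43
  Job 6: wait = 52
Sum of waiting times = 141
Average waiting time = 141/6 = 23.5

23.5


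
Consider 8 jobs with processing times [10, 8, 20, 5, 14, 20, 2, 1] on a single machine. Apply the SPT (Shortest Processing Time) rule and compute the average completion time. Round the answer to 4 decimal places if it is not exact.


Sort jobs by processing time (SPT order): [1, 2, 5, 8, 10, 14, 20, 20]
Compute completion times sequentially:
  Job 1: processing = 1, completes at 1
  Job 2: processing = 2, completes at 3
  Job 3: processing = 5, completes at 8
  Job 4: processing = 8, completes at 16
  Job 5: processing = 10, completes at 26
  Job 6: processing = 14, completes at 40
  Job 7: processing = 20, completes at 60
  Job 8: processing = 20, completes at 80
Sum of completion times = 234
Average completion time = 234/8 = 29.25

29.25


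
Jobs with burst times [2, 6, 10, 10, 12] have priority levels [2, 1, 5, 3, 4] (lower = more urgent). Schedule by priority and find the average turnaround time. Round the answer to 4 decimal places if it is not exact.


Sort by priority (ascending = highest first):
Order: [(1, 6), (2, 2), (3, 10), (4, 12), (5, 10)]
Completion times:
  Priority 1, burst=6, C=6
  Priority 2, burst=2, C=8
  Priority 3, burst=10, C=18
  Priority 4, burst=12, C=30
  Priority 5, burst=10, C=40
Average turnaround = 102/5 = 20.4

20.4


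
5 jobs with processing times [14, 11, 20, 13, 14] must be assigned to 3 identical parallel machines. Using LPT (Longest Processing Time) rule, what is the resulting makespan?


Sort jobs in decreasing order (LPT): [20, 14, 14, 13, 11]
Assign each job to the least loaded machine:
  Machine 1: jobs [20], load = 20
  Machine 2: jobs [14, 13], load = 27
  Machine 3: jobs [14, 11], load = 25
Makespan = max load = 27

27


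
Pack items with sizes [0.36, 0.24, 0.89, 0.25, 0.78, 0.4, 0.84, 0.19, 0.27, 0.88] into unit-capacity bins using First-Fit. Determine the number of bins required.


Place items sequentially using First-Fit:
  Item 0.36 -> new Bin 1
  Item 0.24 -> Bin 1 (now 0.6)
  Item 0.89 -> new Bin 2
  Item 0.25 -> Bin 1 (now 0.85)
  Item 0.78 -> new Bin 3
  Item 0.4 -> new Bin 4
  Item 0.84 -> new Bin 5
  Item 0.19 -> Bin 3 (now 0.97)
  Item 0.27 -> Bin 4 (now 0.67)
  Item 0.88 -> new Bin 6
Total bins used = 6

6


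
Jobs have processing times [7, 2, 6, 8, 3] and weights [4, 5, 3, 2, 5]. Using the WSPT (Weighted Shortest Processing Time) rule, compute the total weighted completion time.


Compute p/w ratios and sort ascending (WSPT): [(2, 5), (3, 5), (7, 4), (6, 3), (8, 2)]
Compute weighted completion times:
  Job (p=2,w=5): C=2, w*C=5*2=10
  Job (p=3,w=5): C=5, w*C=5*5=25
  Job (p=7,w=4): C=12, w*C=4*12=48
  Job (p=6,w=3): C=18, w*C=3*18=54
  Job (p=8,w=2): C=26, w*C=2*26=52
Total weighted completion time = 189

189


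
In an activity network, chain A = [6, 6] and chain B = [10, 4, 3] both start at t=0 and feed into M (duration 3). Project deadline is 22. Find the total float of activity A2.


Forward pass: ES(A2) = sum of predecessors on chain A = 6
EF = ES + duration = 6 + 6 = 12
Backward pass: LF(M) = deadline = 22; LS(M) = 22 - 3 = 19
LF(A2) = LS(M) - sum(successors on chain A) = 19 - 0 = 19
LS = LF - duration = 19 - 6 = 13
Total float = LS - ES = 13 - 6 = 7

7


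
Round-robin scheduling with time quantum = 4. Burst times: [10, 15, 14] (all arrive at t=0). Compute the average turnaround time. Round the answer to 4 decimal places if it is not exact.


Time quantum = 4
Execution trace:
  J1 runs 4 units, time = 4
  J2 runs 4 units, time = 8
  J3 runs 4 units, time = 12
  J1 runs 4 units, time = 16
  J2 runs 4 units, time = 20
  J3 runs 4 units, time = 24
  J1 runs 2 units, time = 26
  J2 runs 4 units, time = 30
  J3 runs 4 units, time = 34
  J2 runs 3 units, time = 37
  J3 runs 2 units, time = 39
Finish times: [26, 37, 39]
Average turnaround = 102/3 = 34.0

34.0


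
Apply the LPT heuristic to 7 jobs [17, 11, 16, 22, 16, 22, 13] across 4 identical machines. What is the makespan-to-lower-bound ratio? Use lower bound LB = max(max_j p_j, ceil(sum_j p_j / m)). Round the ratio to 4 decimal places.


LPT order: [22, 22, 17, 16, 16, 13, 11]
Machine loads after assignment: [33, 22, 30, 32]
LPT makespan = 33
Lower bound = max(max_job, ceil(total/4)) = max(22, 30) = 30
Ratio = 33 / 30 = 1.1

1.1


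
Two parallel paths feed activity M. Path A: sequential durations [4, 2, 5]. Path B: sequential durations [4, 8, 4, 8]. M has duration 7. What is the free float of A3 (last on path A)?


ES(A3) = sum of predecessors on chain A = 6
EF(A3) = ES + duration = 6 + 5 = 11
Successor of A3 is M. ES(M) = max(sum(A), sum(B)) = max(11, 24) = 24
Free float = ES(successor) - EF(current) = 24 - 11 = 13

13


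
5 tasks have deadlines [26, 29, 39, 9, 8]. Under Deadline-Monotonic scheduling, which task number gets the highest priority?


Sort tasks by relative deadline (ascending):
  Task 5: deadline = 8
  Task 4: deadline = 9
  Task 1: deadline = 26
  Task 2: deadline = 29
  Task 3: deadline = 39
Priority order (highest first): [5, 4, 1, 2, 3]
Highest priority task = 5

5


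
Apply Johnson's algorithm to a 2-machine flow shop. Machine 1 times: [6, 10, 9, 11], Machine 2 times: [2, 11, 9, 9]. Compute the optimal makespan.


Apply Johnson's rule:
  Group 1 (a <= b): [(3, 9, 9), (2, 10, 11)]
  Group 2 (a > b): [(4, 11, 9), (1, 6, 2)]
Optimal job order: [3, 2, 4, 1]
Schedule:
  Job 3: M1 done at 9, M2 done at 18
  Job 2: M1 done at 19, M2 done at 30
  Job 4: M1 done at 30, M2 done at 39
  Job 1: M1 done at 36, M2 done at 41
Makespan = 41

41


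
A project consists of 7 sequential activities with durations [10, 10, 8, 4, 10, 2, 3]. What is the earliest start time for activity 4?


Activity 4 starts after activities 1 through 3 complete.
Predecessor durations: [10, 10, 8]
ES = 10 + 10 + 8 = 28

28


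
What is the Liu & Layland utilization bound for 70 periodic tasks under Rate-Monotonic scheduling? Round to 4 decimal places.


Compute 2^(1/70) = 1.0099512906
Subtract 1: 1.0099512906 - 1 = 0.0099512906
Multiply by n: 70 * 0.0099512906 = 0.6965903420
Round to 4 dp: 0.6966

0.6966


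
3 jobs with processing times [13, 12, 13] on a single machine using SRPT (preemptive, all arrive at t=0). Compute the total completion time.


Since all jobs arrive at t=0, SRPT equals SPT ordering.
SPT order: [12, 13, 13]
Completion times:
  Job 1: p=12, C=12
  Job 2: p=13, C=25
  Job 3: p=13, C=38
Total completion time = 12 + 25 + 38 = 75

75


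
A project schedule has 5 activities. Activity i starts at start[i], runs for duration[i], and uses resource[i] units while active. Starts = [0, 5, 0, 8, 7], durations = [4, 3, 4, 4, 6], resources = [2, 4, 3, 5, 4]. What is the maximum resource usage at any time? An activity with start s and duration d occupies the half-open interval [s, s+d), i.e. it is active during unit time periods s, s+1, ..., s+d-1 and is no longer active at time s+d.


Each activity i is active on [start_i, start_i + duration_i).
Compute total resource usage per time slot:
  t=0: active resources = [2, 3], total = 5
  t=1: active resources = [2, 3], total = 5
  t=2: active resources = [2, 3], total = 5
  t=3: active resources = [2, 3], total = 5
  t=4: active resources = [], total = 0
  t=5: active resources = [4], total = 4
  t=6: active resources = [4], total = 4
  t=7: active resources = [4, 4], total = 8
  t=8: active resources = [5, 4], total = 9
  t=9: active resources = [5, 4], total = 9
  t=10: active resources = [5, 4], total = 9
  t=11: active resources = [5, 4], total = 9
  t=12: active resources = [4], total = 4
Peak resource demand = 9

9


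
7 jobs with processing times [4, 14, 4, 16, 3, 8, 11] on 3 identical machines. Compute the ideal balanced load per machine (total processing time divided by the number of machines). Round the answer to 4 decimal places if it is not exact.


Total processing time = 4 + 14 + 4 + 16 + 3 + 8 + 11 = 60
Number of machines = 3
Ideal balanced load = 60 / 3 = 20.0

20.0


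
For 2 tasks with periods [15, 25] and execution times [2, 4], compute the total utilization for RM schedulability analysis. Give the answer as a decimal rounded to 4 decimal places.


Compute individual utilizations (exact fractions):
  Task 1: C/T = 2/15 (approx. 0.1333)
  Task 2: C/T = 4/25 (approx. 0.16)
Total utilization U = 2/15 + 4/25 = 22/75
Rounded to 4 decimal places: U = 0.2933
RM (Liu & Layland) bound for 2 tasks = 0.828427; compare with U = 22/75 (approx. 0.293333)
U <= bound, so schedulable by RM sufficient condition.

0.2933


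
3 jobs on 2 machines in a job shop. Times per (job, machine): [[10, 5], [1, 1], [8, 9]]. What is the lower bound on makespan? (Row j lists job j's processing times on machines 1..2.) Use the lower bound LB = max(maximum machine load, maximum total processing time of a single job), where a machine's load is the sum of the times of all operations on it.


Machine loads:
  Machine 1: 10 + 1 + 8 = 19
  Machine 2: 5 + 1 + 9 = 15
Max machine load = 19
Job totals:
  Job 1: 15
  Job 2: 2
  Job 3: 17
Max job total = 17
Lower bound = max(19, 17) = 19

19


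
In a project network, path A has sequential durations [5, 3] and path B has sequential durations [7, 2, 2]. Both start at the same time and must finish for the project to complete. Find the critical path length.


Path A total = 5 + 3 = 8
Path B total = 7 + 2 + 2 = 11
Critical path = longest path = max(8, 11) = 11

11


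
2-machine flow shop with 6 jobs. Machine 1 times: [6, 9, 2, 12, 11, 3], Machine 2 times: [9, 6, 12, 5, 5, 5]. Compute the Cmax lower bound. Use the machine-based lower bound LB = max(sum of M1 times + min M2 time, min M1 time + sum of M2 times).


LB1 = sum(M1 times) + min(M2 times) = 43 + 5 = 48
LB2 = min(M1 times) + sum(M2 times) = 2 + 42 = 44
Lower bound = max(LB1, LB2) = max(48, 44) = 48

48
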